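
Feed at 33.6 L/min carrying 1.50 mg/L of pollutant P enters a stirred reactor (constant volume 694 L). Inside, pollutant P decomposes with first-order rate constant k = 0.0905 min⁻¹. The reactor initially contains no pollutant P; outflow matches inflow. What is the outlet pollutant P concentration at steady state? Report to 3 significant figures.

0.523 mg/L

Accumulation = in − out − consumed: V dC/dt = Q C_in − Q C − k V C.
At steady state: 0 = Q C_in − (Q + kV) C_ss, so C_ss = Q C_in/(Q + kV).
C_ss = 33.6·1.50/(33.6 + 0.0905·694) = 50.400/96.407 = 0.52278 mg/L.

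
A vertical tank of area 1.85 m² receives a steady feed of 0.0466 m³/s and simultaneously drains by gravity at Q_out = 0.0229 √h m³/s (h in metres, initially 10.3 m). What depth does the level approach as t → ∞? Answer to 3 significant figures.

4.14 m

Mass balance (ρ constant): A dh/dt = Q_in − 0.0229 √h. At steady state dh/dt = 0:
Q_in = 0.0229 √h_ss ⇒ √h_ss = 0.0466/0.0229 = 2.0349.
h_ss = 2.0349² = 4.1410 m. (Since h₀ = 10.3 m > h_ss, the level will fall toward this value.)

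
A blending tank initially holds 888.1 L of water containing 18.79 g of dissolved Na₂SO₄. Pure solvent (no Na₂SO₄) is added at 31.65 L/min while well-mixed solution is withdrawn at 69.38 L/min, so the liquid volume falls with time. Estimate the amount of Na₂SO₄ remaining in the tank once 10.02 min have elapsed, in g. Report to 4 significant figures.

6.777 g

Let m(t) be the amount of Na₂SO₄. Volume: V(t) = V₀ + (Q_in − Q_out) t = 888.1 − 37.7300 t; V(10.02) = 510.045 L.
Solute balance: dm/dt = 0 − Q_out C = −Q_out m/V(t).
Separate: dm/m = −Q_out dt/V(t) ⇒ ln(m/m₀) = −(Q_out/(Q_in−Q_out)) ln(V/V₀).
m = m₀ (V₀/V)^(Q_out/(Q_in−Q_out)) = 18.79 × (888.1/510.045)^(-1.83886) = 6.77693 g.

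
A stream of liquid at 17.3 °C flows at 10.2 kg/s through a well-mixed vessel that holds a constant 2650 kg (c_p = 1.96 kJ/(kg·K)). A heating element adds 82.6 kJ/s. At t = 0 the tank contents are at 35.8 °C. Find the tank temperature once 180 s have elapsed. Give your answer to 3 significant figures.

28.6 °C

Heat balance on the well-mixed liquid: M c_p dT/dt = ṁ c_p (T_in − T) + 82.6.
Rearrange: dT/dt = (T_ss − T)/τ with τ = M/ṁ = 259.80 s and T_ss = T_in + Q̇/(ṁ c_p) = 21.432 °C.
Integrating: T(t) = T_ss + (T₀ − T_ss) e^(−t/τ).
T(180) = 21.432 + (14.368)·e^(−180/259.80) = 21.432 + (14.368)·0.50016 = 28.618 °C.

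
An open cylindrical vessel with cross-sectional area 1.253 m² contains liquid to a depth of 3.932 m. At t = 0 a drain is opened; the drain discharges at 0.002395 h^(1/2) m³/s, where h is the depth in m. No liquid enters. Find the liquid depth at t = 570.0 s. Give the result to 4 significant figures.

2.068 m

With no inflow, A dh/dt = −0.002395 √h.
∫ h^(−1/2) dh = −(0.002395/A) ∫ dt, giving 2√h = 2√h₀ − (0.002395/A) t.
√h = √3.932 − 0.002395·570.0/(2·1.253) = 1.98293 − 0.544753 = 1.43817.
h = 1.43817² = 2.06835 m.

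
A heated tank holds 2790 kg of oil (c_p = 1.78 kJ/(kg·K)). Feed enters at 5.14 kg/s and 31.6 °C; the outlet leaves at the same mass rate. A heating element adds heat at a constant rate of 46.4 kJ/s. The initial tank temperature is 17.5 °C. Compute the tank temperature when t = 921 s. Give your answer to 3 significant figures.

33.2 °C

First-law balance (no shaft work): M c_p dT/dt = ṁ c_p (T_in − T) + 46.4.
τ = M/ṁ = 542.80 s; T_ss = T_in + Q̇/(ṁ c_p) = 31.6 + 46.4/(5.14·1.78) = 36.671 °C.
T approaches T_ss exponentially: T(t) = T_ss + (T₀ − T_ss) e^(−t/τ).
T(921) = 36.671 + (-19.171)·e^(−921/542.80) = 36.671 + (-19.171)·0.18328 = 33.158 °C.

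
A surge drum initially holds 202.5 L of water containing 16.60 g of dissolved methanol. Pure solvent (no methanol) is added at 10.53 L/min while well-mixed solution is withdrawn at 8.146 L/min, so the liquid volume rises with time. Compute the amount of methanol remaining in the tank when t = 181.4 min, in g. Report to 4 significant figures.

0.3344 g

Let m(t) be the amount of methanol. Volume: V(t) = V₀ + (Q_in − Q_out) t = 202.5 + 2.38400 t; V(181.4) = 634.958 L.
No methanol enters, so dm/dt = −Q_out · (m/V).
dm/m = −Q_out dt/(V₀ + 2.38400 t); integrating gives ln(m/m₀) = −(Q_out/(Q_in−Q_out)) ln(V/V₀).
m = m₀ (V₀/V)^(Q_out/(Q_in−Q_out)) = 16.60 × (202.5/634.958)^(3.41695) = 0.334357 g.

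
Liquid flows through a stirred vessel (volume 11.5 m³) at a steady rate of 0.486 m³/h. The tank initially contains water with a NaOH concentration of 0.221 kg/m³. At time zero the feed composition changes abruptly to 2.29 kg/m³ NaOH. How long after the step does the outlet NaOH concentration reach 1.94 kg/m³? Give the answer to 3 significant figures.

42.0 h

Mass balance on the solute (V constant): V dC/dt = Q(C_in − C), so τ = V/Q = 23.663 h.
C(t) = C_in + (C₀ − C_in) e^(−t/τ). Set C = 1.94 and solve for t:
e^(−t/τ) = (C − C_in)/(C₀ − C_in) = (1.94 − 2.29)/(0.221 − 2.29) = 0.16916
t = −τ ln(…) = 23.663 × 1.7769 = 42.046 h.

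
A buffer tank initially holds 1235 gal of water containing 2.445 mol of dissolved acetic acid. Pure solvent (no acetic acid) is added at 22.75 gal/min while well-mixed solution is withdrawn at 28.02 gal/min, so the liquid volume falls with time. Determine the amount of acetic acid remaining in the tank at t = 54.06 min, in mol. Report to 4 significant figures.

Total volume: dV/dt = Q_in − Q_out = -5.27000 gal/min, so V(t) = 1235 − 5.27000 t and V(54.06) = 950.104 gal.
Solute balance: dm/dt = 0 − Q_out C = −Q_out m/V(t).
dm/m = −Q_out dt/(V₀ − 5.27000 t); integrating gives ln(m/m₀) = −(Q_out/(Q_in−Q_out)) ln(V/V₀).
m = m₀ (V₀/V)^(Q_out/(Q_in−Q_out)) = 2.445 × (1235/950.104)^(-5.31689) = 0.606327 mol.

0.6063 mol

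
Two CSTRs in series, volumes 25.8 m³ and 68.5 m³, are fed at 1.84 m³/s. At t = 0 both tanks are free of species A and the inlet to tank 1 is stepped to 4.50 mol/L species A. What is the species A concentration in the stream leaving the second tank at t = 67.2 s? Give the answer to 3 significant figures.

3.34 mol/L

Each tank obeys Vᵢ dCᵢ/dt = Q(Cᵢ₋₁ − Cᵢ), so τᵢ = Vᵢ/Q.
τ₁ = 25.8/1.84 = 14.022 s; τ₂ = 68.5/1.84 = 37.228 s.
Solving the cascade with C₁(0)=C₂(0)=0 gives C₂(t) = C_in[1 − (τ₁ e^(−t/τ₁) − τ₂ e^(−t/τ₂))/(τ₁ − τ₂)].
At t = 67.2: e^(−t/τ₁) = 0.0082912, e^(−t/τ₂) = 0.16446.
C₂ = 4.50·[1 − (14.022·0.0082912 − 37.228·0.16446)/(-23.207)] = 4.50·0.74118 = 3.3353 mol/L.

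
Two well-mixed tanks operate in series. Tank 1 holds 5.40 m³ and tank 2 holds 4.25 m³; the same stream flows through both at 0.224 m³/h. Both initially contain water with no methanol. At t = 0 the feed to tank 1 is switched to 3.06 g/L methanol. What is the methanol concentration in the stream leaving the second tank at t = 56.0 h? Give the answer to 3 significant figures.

2.24 g/L

Species balance on tank i: dCᵢ/dt = (Cᵢ₋₁ − Cᵢ)/τᵢ with τᵢ = Vᵢ/Q.
τ₁ = 5.40/0.224 = 24.107 h; τ₂ = 4.25/0.224 = 18.973 h.
Solving the cascade with C₁(0)=C₂(0)=0 gives C₂(t) = C_in[1 − (τ₁ e^(−t/τ₁) − τ₂ e^(−t/τ₂))/(τ₁ − τ₂)].
At t = 56.0: e^(−t/τ₁) = 0.097983, e^(−t/τ₂) = 0.052260.
C₂ = 3.06·[1 − (24.107·0.097983 − 18.973·0.052260)/(5.1339)] = 3.06·0.73304 = 2.2431 g/L.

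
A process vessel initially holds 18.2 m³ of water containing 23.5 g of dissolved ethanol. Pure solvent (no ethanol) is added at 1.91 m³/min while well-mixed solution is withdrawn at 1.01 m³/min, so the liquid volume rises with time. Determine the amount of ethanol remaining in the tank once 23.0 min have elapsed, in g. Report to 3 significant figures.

Let m(t) be the amount of ethanol. Volume: V(t) = V₀ + (Q_in − Q_out) t = 18.2 + 0.90000 t; V(23.0) = 38.900 m³.
Species balance (pure solvent in): dm/dt = −Q_out · m/V(t).
dm/m = −Q_out dt/(V₀ + 0.90000 t); integrating gives ln(m/m₀) = −(Q_out/(Q_in−Q_out)) ln(V/V₀).
m = m₀ (V₀/V)^(Q_out/(Q_in−Q_out)) = 23.5 × (18.2/38.900)^(1.1222) = 10.020 g.

10.0 g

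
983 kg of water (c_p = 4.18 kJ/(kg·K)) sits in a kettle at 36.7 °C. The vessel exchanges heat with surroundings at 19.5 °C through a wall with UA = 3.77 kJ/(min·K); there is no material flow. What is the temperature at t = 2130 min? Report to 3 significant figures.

21.9 °C

Lumped-capacitance energy balance: M c_p dT/dt = UA(T_amb − T).
dT/dt = (T_ss − T)/τ with T_ss = T_amb = 19.500 °C, τ = M c_p/UA = 983·4.18/3.77 = 1089.9 min.
This is linear first-order; T(t) = T_ss + (T₀ − T_ss) e^(−t/τ).
T(2130) = 19.500 + (17.200)·0.14166 = 21.937 °C.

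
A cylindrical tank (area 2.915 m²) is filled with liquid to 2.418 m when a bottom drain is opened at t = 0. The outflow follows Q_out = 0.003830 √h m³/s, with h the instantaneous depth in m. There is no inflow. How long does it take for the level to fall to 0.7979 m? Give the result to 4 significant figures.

Unsteady balance on liquid volume: A dh/dt = −0.003830 √h.
∫ h^(−1/2) dh = −(0.003830/A) ∫ dt, giving 2√h = 2√h₀ − (0.003830/A) t.
t = 2A(√h₀ − √h)/0.003830 = 2·2.915·(√2.418 − √0.7979)/0.003830
  = 5.83000 × (1.55499 − 0.893252) / 0.003830 = 1007.30 s.

1007 s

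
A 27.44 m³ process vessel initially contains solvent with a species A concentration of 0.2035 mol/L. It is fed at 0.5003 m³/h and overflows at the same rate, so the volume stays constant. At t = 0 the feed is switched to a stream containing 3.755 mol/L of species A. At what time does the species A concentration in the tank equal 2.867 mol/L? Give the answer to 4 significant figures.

76.03 h

Transient balance on the dissolved component: V dC/dt = Q(C_in − C), so τ = V/Q = 54.8471 h.
C(t) = C_in + (C₀ − C_in) e^(−t/τ). Set C = 2.867 and solve for t:
e^(−t/τ) = (C − C_in)/(C₀ − C_in) = (2.867 − 3.755)/(0.2035 − 3.755) = 0.250035
t = −τ ln(…) = 54.8471 × 1.38615 = 76.0265 h.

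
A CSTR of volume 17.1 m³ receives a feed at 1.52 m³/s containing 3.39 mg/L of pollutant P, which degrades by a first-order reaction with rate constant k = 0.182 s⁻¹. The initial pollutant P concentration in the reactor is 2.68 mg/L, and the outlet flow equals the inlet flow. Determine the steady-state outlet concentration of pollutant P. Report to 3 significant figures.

Species balance: V dC/dt = Q C_in − Q C − k V C.
At steady state: 0 = Q C_in − (Q + kV) C_ss, so C_ss = Q C_in/(Q + kV).
C_ss = 1.52·3.39/(1.52 + 0.182·17.1) = 5.1528/4.6322 = 1.1124 mg/L.

1.11 mg/L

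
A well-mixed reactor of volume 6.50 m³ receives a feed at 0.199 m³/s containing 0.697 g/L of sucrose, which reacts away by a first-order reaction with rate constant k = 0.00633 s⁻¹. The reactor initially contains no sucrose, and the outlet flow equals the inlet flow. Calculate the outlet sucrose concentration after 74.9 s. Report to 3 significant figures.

V dC/dt = Q(C_in − C) − k V C.
dC/dt = (Q/V) C_in − (Q/V + k) C; effective rate a = Q/V + k = 0.030615 + 0.00633 = 0.036945 s⁻¹.
C_ss = Q C_in/(Q + kV) = 0.57758 g/L; C(t) = C_ss + (C₀ − C_ss) e^(−a t).
C(74.9) = 0.57758 + (-0.57758)·e^(−0.036945·74.9) = 0.57758 + (-0.57758)·0.062837 = 0.54129 g/L.

0.541 g/L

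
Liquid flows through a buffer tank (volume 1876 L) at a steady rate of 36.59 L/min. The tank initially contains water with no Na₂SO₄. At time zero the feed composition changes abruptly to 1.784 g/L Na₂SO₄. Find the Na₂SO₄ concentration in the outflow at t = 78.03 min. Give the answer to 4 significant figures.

1.395 g/L

Accumulation = in − out for the solute gives V dC/dt = Q(C_in − C).
Time constant τ = V/Q = 1876/36.59 = 51.2708 min.
This is linear first-order; C(t) = C_in + (C₀ − C_in) e^(−t/τ).
C(78.03) = 1.784 + (0 − 1.784)·e^(−78.03/51.2708) = 1.784 + (-1.78400)·0.218293 = 1.39457 g/L.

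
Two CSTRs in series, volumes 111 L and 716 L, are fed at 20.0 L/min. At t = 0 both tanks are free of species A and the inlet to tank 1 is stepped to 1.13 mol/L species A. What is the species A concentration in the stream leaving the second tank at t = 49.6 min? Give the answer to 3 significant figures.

0.795 mol/L

Species balance on tank i: dCᵢ/dt = (Cᵢ₋₁ − Cᵢ)/τᵢ with τᵢ = Vᵢ/Q.
τ₁ = 111/20.0 = 5.5500 min; τ₂ = 716/20.0 = 35.800 min.
Tank 1: C₁ = C_in(1 − e^(−t/τ₁)). Tank 2 (τ₁ ≠ τ₂): C₂ = C_in[1 − (τ₁ e^(−t/τ₁) − τ₂ e^(−t/τ₂))/(τ₁ − τ₂)].
At t = 49.6: e^(−t/τ₁) = 0.00013144, e^(−t/τ₂) = 0.25020.
C₂ = 1.13·[1 − (5.5500·0.00013144 − 35.800·0.25020)/(-30.250)] = 1.13·0.70391 = 0.79542 mol/L.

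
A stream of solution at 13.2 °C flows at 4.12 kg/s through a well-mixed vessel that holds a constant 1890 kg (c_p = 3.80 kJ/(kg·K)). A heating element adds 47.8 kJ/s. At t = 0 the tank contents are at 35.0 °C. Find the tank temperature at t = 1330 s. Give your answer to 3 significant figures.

Heat balance on the well-mixed liquid: M c_p dT/dt = ṁ c_p (T_in − T) + 47.8.
τ = M/ṁ = 458.74 s; T_ss = T_in + Q̇/(ṁ c_p) = 13.2 + 47.8/(4.12·3.80) = 16.253 °C.
Integrating: T(t) = T_ss + (T₀ − T_ss) e^(−t/τ).
T(1330) = 16.253 + (18.747)·e^(−1330/458.74) = 16.253 + (18.747)·0.055064 = 17.285 °C.

17.3 °C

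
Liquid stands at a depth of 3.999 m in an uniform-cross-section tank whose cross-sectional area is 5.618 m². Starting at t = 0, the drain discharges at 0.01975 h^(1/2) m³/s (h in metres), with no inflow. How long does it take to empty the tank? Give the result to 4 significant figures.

1138 s

Accumulation of liquid (constant cross-section A): A dh/dt = −0.01975 √h.
∫ h^(−1/2) dh = −(0.01975/A) ∫ dt, giving 2√h = 2√h₀ − (0.01975/A) t.
Tank is empty when √h = 0: t_empty = 2A√h₀/0.01975.
t_empty = 2·5.618·√3.999/0.01975 = 11.2360·1.99975/0.01975 = 1137.68 s.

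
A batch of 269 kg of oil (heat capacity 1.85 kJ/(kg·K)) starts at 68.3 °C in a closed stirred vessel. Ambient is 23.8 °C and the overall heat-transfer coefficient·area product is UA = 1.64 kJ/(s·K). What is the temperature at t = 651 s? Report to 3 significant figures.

29.0 °C

M c_p dT/dt = −UA(T − T_amb).
dT/dt = (T_ss − T)/τ with T_ss = T_amb = 23.800 °C, τ = M c_p/UA = 269·1.85/1.64 = 303.45 s.
This is linear first-order; T(t) = T_ss + (T₀ − T_ss) e^(−t/τ).
T(651) = 23.800 + (44.500)·0.11703 = 29.008 °C.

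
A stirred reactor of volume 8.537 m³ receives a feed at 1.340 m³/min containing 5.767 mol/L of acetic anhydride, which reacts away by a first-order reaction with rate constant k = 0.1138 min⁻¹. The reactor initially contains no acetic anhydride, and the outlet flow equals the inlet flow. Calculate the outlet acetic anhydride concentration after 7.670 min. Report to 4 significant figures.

V dC/dt = Q(C_in − C) − k V C.
This is linear with rate a = Q/V + k = 0.270764 min⁻¹.
C_ss = Q C_in/(Q + kV) = 3.34317 mol/L; C(t) = C_ss + (C₀ − C_ss) e^(−a t).
C(7.670) = 3.34317 + (-3.34317)·e^(−0.270764·7.670) = 3.34317 + (-3.34317)·0.125336 = 2.92415 mol/L.

2.924 mol/L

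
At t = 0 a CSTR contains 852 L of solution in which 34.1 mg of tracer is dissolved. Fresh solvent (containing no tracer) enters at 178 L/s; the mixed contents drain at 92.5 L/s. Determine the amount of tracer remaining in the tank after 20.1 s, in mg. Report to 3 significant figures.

10.3 mg

Let m(t) be the amount of tracer. Volume: V(t) = V₀ + (Q_in − Q_out) t = 852 + 85.500 t; V(20.1) = 2570.6 L.
Species balance (pure solvent in): dm/dt = −Q_out · m/V(t).
dm/m = −Q_out dt/(V₀ + 85.500 t); integrating gives ln(m/m₀) = −(Q_out/(Q_in−Q_out)) ln(V/V₀).
m = m₀ (V₀/V)^(Q_out/(Q_in−Q_out)) = 34.1 × (852/2570.6)^(1.0819) = 10.325 mg.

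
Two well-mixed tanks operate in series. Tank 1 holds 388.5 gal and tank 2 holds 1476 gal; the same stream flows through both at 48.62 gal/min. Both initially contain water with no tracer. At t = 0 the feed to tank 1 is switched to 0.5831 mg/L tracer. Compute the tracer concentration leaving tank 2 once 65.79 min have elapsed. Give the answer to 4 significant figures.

Species balance on tank i: dCᵢ/dt = (Cᵢ₋₁ − Cᵢ)/τᵢ with τᵢ = Vᵢ/Q.
τ₁ = 388.5/48.62 = 7.99054 min; τ₂ = 1476/48.62 = 30.3579 min.
Solving the cascade with C₁(0)=C₂(0)=0 gives C₂(t) = C_in[1 − (τ₁ e^(−t/τ₁) − τ₂ e^(−t/τ₂))/(τ₁ − τ₂)].
At t = 65.79: e^(−t/τ₁) = 0.000265608, e^(−t/τ₂) = 0.114504.
C₂ = 0.5831·[1 − (7.99054·0.000265608 − 30.3579·0.114504)/(-22.3673)] = 0.5831·0.844686 = 0.492536 mg/L.

0.4925 mg/L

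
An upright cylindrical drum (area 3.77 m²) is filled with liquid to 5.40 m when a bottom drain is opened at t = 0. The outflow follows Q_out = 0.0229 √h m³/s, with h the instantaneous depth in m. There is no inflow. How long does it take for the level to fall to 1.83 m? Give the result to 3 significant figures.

320 s

Unsteady balance on liquid volume: A dh/dt = −0.0229 √h.
∫ h^(−1/2) dh = −(0.0229/A) ∫ dt, giving 2√h = 2√h₀ − (0.0229/A) t.
t = 2A(√h₀ − √h)/0.0229 = 2·3.77·(√5.40 − √1.83)/0.0229
  = 7.5400 × (2.3238 − 1.3528) / 0.0229 = 319.71 s.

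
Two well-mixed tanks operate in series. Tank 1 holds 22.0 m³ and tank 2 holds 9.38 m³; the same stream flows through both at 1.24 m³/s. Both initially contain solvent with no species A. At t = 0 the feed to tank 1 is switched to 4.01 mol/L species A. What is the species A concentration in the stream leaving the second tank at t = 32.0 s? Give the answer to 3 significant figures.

Each tank obeys Vᵢ dCᵢ/dt = Q(Cᵢ₋₁ − Cᵢ), so τᵢ = Vᵢ/Q.
τ₁ = 22.0/1.24 = 17.742 s; τ₂ = 9.38/1.24 = 7.5645 s.
Tank 1: C₁ = C_in(1 − e^(−t/τ₁)). Tank 2 (τ₁ ≠ τ₂): C₂ = C_in[1 − (τ₁ e^(−t/τ₁) − τ₂ e^(−t/τ₂))/(τ₁ − τ₂)].
At t = 32.0: e^(−t/τ₁) = 0.16470, e^(−t/τ₂) = 0.014548.
C₂ = 4.01·[1 − (17.742·0.16470 − 7.5645·0.014548)/(10.177)] = 4.01·0.72370 = 2.9020 mol/L.

2.90 mol/L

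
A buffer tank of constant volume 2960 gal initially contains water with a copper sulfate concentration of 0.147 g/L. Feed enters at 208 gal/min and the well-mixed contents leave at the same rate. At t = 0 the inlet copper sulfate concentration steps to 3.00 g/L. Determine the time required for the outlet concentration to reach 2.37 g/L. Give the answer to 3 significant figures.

Unsteady species balance (constant V, well mixed): V dC/dt = Q(C_in − C), so τ = V/Q = 14.231 min.
C(t) = C_in + (C₀ − C_in) e^(−t/τ). Set C = 2.37 and solve for t:
e^(−t/τ) = (C − C_in)/(C₀ − C_in) = (2.37 − 3.00)/(0.147 − 3.00) = 0.22082
t = −τ ln(…) = 14.231 × 1.5104 = 21.494 min.

21.5 min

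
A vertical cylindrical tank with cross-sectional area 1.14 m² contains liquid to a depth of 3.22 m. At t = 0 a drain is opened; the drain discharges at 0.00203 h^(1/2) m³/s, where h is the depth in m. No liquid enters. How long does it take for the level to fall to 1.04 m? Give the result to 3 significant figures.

870 s

A dh/dt = −Q_out = −0.00203 √h.
This is separable: 2 d(√h)/dt = −0.00203/A, so √h = √h₀ − (0.00203/(2A)) t.
t = 2A(√h₀ − √h)/0.00203 = 2·1.14·(√3.22 − √1.04)/0.00203
  = 2.2800 × (1.7944 − 1.0198) / 0.00203 = 870.03 s.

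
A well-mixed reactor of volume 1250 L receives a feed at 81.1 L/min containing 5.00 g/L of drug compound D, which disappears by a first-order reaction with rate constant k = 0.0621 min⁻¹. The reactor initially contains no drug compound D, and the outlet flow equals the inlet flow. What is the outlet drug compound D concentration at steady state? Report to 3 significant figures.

2.55 g/L

Accumulation = in − out − consumed: V dC/dt = Q C_in − Q C − k V C.
Steady state (dC/dt = 0): C_ss = Q C_in/(Q + kV) = C_in/(1 + kV/Q).
C_ss = 81.1·5.00/(81.1 + 0.0621·1250) = 405.50/158.72 = 2.5547 g/L.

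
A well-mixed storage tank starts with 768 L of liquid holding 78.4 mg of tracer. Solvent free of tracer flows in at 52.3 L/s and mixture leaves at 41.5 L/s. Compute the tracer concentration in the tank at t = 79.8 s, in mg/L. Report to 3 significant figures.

0.00267 mg/L

Let m(t) be the amount of tracer. Volume: V(t) = V₀ + (Q_in − Q_out) t = 768 + 10.800 t; V(79.8) = 1629.8 L.
Species balance (pure solvent in): dm/dt = −Q_out · m/V(t).
Separate: dm/m = −Q_out dt/V(t) ⇒ ln(m/m₀) = −(Q_out/(Q_in−Q_out)) ln(V/V₀).
m = m₀ (V₀/V)^(Q_out/(Q_in−Q_out)) = 78.4 × (768/1629.8)^(3.8426) = 4.3513 mg.
C = m/V = 4.3513/1629.8 = 0.0026698 mg/L.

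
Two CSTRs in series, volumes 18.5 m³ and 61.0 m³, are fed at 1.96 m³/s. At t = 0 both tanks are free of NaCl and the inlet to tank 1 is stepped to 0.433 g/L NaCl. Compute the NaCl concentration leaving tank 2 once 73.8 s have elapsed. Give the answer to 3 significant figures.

Time constants: τᵢ = Vᵢ/Q for each well-mixed tank.
τ₁ = 18.5/1.96 = 9.4388 s; τ₂ = 61.0/1.96 = 31.122 s.
Tank 1: C₁ = C_in(1 − e^(−t/τ₁)). Tank 2 (τ₁ ≠ τ₂): C₂ = C_in[1 − (τ₁ e^(−t/τ₁) − τ₂ e^(−t/τ₂))/(τ₁ − τ₂)].
At t = 73.8: e^(−t/τ₁) = 0.00040210, e^(−t/τ₂) = 0.093361.
C₂ = 0.433·[1 − (9.4388·0.00040210 − 31.122·0.093361)/(-21.684)] = 0.433·0.86617 = 0.37505 g/L.

0.375 g/L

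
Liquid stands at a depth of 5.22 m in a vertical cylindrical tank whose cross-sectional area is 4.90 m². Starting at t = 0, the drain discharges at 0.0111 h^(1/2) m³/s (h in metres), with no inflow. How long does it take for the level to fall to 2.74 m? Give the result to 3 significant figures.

With no inflow, A dh/dt = −0.0111 √h.
This is separable: 2 d(√h)/dt = −0.0111/A, so √h = √h₀ − (0.0111/(2A)) t.
t = 2A(√h₀ − √h)/0.0111 = 2·4.90·(√5.22 − √2.74)/0.0111
  = 9.8000 × (2.2847 − 1.6553) / 0.0111 = 555.72 s.

556 s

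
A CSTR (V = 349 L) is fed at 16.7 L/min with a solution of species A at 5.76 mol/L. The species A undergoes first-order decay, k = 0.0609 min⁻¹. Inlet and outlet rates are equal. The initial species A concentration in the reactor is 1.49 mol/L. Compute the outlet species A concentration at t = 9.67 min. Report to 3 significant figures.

V dC/dt = Q(C_in − C) − k V C.
This is linear with rate a = Q/V + k = 0.10875 min⁻¹.
C_ss = Q C_in/(Q + kV) = 2.5344 mol/L; C(t) = C_ss + (C₀ − C_ss) e^(−a t).
C(9.67) = 2.5344 + (-1.0444)·e^(−0.10875·9.67) = 2.5344 + (-1.0444)·0.34937 = 2.1695 mol/L.

2.17 mol/L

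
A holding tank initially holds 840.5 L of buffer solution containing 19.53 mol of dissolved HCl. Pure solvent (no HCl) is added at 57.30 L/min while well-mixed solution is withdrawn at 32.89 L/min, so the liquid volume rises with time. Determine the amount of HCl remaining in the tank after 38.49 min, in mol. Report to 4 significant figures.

7.106 mol

Let m(t) be the amount of HCl. Volume: V(t) = V₀ + (Q_in − Q_out) t = 840.5 + 24.4100 t; V(38.49) = 1780.04 L.
No HCl enters, so dm/dt = −Q_out · (m/V).
Separate: dm/m = −Q_out dt/V(t) ⇒ ln(m/m₀) = −(Q_out/(Q_in−Q_out)) ln(V/V₀).
m = m₀ (V₀/V)^(Q_out/(Q_in−Q_out)) = 19.53 × (840.5/1780.04)^(1.34740) = 7.10551 mol.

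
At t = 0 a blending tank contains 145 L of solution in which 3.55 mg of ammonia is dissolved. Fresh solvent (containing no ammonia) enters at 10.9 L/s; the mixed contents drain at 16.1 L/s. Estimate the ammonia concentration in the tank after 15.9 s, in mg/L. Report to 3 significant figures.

0.00417 mg/L

Total volume: dV/dt = Q_in − Q_out = -5.2000 L/s, so V(t) = 145 − 5.2000 t and V(15.9) = 62.320 L.
Solute balance: dm/dt = 0 − Q_out C = −Q_out m/V(t).
dm/m = −Q_out dt/(V₀ − 5.2000 t); integrating gives ln(m/m₀) = −(Q_out/(Q_in−Q_out)) ln(V/V₀).
m = m₀ (V₀/V)^(Q_out/(Q_in−Q_out)) = 3.55 × (145/62.320)^(-3.0962) = 0.25986 mg.
C = m/V = 0.25986/62.320 = 0.0041698 mg/L.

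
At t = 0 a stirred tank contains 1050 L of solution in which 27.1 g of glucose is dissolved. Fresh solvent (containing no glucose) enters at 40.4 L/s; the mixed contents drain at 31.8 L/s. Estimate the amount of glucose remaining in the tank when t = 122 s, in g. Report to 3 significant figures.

2.09 g

Total volume: dV/dt = Q_in − Q_out = 8.6000 L/s, so V(t) = 1050 + 8.6000 t and V(122) = 2099.2 L.
Solute balance: dm/dt = 0 − Q_out C = −Q_out m/V(t).
Separate: dm/m = −Q_out dt/V(t) ⇒ ln(m/m₀) = −(Q_out/(Q_in−Q_out)) ln(V/V₀).
m = m₀ (V₀/V)^(Q_out/(Q_in−Q_out)) = 27.1 × (1050/2099.2)^(3.6977) = 2.0916 g.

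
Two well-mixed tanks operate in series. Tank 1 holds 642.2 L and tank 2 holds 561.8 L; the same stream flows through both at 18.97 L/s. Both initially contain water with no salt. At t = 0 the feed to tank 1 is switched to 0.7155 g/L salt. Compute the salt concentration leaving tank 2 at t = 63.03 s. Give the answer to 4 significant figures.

0.4226 g/L

Time constants: τᵢ = Vᵢ/Q for each well-mixed tank.
τ₁ = 642.2/18.97 = 33.8535 s; τ₂ = 561.8/18.97 = 29.6152 s.
Solving the cascade with C₁(0)=C₂(0)=0 gives C₂(t) = C_in[1 − (τ₁ e^(−t/τ₁) − τ₂ e^(−t/τ₂))/(τ₁ − τ₂)].
At t = 63.03: e^(−t/τ₁) = 0.155385, e^(−t/τ₂) = 0.119039.
C₂ = 0.7155·[1 − (33.8535·0.155385 − 29.6152·0.119039)/(4.23827)] = 0.7155·0.590647 = 0.422608 g/L.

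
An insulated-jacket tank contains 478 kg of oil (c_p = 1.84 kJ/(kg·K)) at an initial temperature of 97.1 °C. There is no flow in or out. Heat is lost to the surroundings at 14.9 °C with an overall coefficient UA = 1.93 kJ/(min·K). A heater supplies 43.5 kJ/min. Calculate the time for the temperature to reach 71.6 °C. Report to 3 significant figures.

First-law balance (no shaft work): M c_p dT/dt = −UA(T − T_amb) + Q̇.
τ = M c_p/UA = 455.71 min; T_ss = T_amb + Q̇/UA = 14.9 + 43.5/1.93 = 37.439 °C.
T(t) = T_ss + (T₀ − T_ss)e^(−t/τ); set T = 71.6:
t = −τ ln[(T − T_ss)/(T₀ − T_ss)] = −455.71 · ln(0.57259) = 254.10 min.

254 min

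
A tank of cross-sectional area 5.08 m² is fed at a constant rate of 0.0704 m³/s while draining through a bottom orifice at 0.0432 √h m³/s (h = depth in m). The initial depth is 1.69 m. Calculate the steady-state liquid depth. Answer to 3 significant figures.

2.66 m

Mass balance (ρ constant): A dh/dt = Q_in − 0.0432 √h. At steady state dh/dt = 0:
Q_in = 0.0432 √h_ss ⇒ √h_ss = 0.0704/0.0432 = 1.6296.
h_ss = 1.6296² = 2.6557 m. (Since h₀ = 1.69 m < h_ss, the level will rise toward this value.)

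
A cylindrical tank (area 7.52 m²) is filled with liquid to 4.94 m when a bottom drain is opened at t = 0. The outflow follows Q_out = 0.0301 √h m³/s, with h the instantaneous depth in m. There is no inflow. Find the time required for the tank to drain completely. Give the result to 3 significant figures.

With no inflow, A dh/dt = −0.0301 √h.
∫ h^(−1/2) dh = −(0.0301/A) ∫ dt, giving 2√h = 2√h₀ − (0.0301/A) t.
Tank is empty when √h = 0: t_empty = 2A√h₀/0.0301.
t_empty = 2·7.52·√4.94/0.0301 = 15.040·2.2226/0.0301 = 1110.6 s.

1110 s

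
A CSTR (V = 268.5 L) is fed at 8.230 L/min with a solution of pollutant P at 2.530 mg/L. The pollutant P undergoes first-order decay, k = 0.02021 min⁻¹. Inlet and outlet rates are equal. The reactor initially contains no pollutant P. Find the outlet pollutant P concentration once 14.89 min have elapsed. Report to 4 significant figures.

0.8097 mg/L

Accumulation = in − out − consumed: V dC/dt = Q C_in − Q C − k V C.
This is linear with rate a = Q/V + k = 0.0508618 min⁻¹.
C_ss = Q C_in/(Q + kV) = 1.52470 mg/L; C(t) = C_ss + (C₀ − C_ss) e^(−a t).
C(14.89) = 1.52470 + (-1.52470)·e^(−0.0508618·14.89) = 1.52470 + (-1.52470)·0.468916 = 0.809744 mg/L.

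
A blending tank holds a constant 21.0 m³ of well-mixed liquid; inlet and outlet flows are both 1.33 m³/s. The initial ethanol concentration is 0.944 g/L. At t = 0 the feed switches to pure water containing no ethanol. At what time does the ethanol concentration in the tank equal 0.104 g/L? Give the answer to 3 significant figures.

34.8 s

Mass balance on the solute (V constant): V dC/dt = Q(C_in − C), so τ = V/Q = 15.789 s.
C(t) = C_in + (C₀ − C_in) e^(−t/τ). Set C = 0.104 and solve for t:
e^(−t/τ) = (C − C_in)/(C₀ − C_in) = (0.104 − 0)/(0.944 − 0) = 0.11017
t = −τ ln(…) = 15.789 × 2.2057 = 34.827 s.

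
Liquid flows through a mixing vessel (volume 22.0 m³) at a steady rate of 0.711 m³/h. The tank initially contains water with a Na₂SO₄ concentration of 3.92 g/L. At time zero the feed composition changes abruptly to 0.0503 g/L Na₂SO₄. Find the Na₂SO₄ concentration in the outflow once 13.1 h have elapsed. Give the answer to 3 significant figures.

Accumulation = in − out for the solute gives V dC/dt = Q(C_in − C).
Time constant τ = V/Q = 22.0/0.711 = 30.942 h.
This is linear first-order; C(t) = C_in + (C₀ − C_in) e^(−t/τ).
C(13.1) = 0.0503 + (3.92 − 0.0503)·e^(−13.1/30.942) = 0.0503 + (3.8697)·0.65484 = 2.5843 g/L.

2.58 g/L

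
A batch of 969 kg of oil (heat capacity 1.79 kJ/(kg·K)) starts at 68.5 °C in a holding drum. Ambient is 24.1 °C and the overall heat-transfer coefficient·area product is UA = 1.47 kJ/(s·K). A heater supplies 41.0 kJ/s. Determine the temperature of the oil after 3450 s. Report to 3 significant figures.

Lumped-capacitance energy balance: M c_p dT/dt = UA(T_amb − T) + Q̇.
dT/dt = (T_ss − T)/τ with T_ss = T_amb + Q̇/UA = 24.1 + 41.0/1.47 = 51.991 °C, τ = M c_p/UA = 969·1.79/1.47 = 1179.9 s.
This is linear first-order; T(t) = T_ss + (T₀ − T_ss) e^(−t/τ).
T(3450) = 51.991 + (16.509)·0.053725 = 52.878 °C.

52.9 °C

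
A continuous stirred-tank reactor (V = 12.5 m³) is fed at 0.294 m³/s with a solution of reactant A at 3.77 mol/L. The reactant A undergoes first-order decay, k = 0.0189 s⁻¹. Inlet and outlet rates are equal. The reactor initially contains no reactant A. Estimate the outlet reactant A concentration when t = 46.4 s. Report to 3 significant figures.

V dC/dt = Q(C_in − C) − k V C.
This is linear with rate a = Q/V + k = 0.042420 s⁻¹.
C_ss = Q C_in/(Q + kV) = 2.0903 mol/L; C(t) = C_ss + (C₀ − C_ss) e^(−a t).
C(46.4) = 2.0903 + (-2.0903)·e^(−0.042420·46.4) = 2.0903 + (-2.0903)·0.13970 = 1.7983 mol/L.

1.80 mol/L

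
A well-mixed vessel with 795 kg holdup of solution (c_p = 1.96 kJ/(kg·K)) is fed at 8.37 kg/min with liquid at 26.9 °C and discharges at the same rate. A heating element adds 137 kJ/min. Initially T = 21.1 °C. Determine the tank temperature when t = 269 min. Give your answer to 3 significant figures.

Heat balance on the well-mixed liquid: M c_p dT/dt = ṁ c_p (T_in − T) + 137.
Rearrange: dT/dt = (T_ss − T)/τ with τ = M/ṁ = 94.982 min and T_ss = T_in + Q̇/(ṁ c_p) = 35.251 °C.
T approaches T_ss exponentially: T(t) = T_ss + (T₀ − T_ss) e^(−t/τ).
T(269) = 35.251 + (-14.151)·e^(−269/94.982) = 35.251 + (-14.151)·0.058888 = 34.418 °C.

34.4 °C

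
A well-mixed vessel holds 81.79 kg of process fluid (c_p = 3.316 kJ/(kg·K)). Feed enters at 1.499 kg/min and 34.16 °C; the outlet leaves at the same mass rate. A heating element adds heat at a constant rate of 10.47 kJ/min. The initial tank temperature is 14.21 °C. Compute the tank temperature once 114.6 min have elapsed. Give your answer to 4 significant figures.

Heat balance on the well-mixed liquid: M c_p dT/dt = ṁ c_p (T_in − T) + 10.47.
Rearrange: dT/dt = (T_ss − T)/τ with τ = M/ṁ = 54.5630 min and T_ss = T_in + Q̇/(ṁ c_p) = 36.2663 °C.
Integrating: T(t) = T_ss + (T₀ − T_ss) e^(−t/τ).
T(114.6) = 36.2663 + (-22.0563)·e^(−114.6/54.5630) = 36.2663 + (-22.0563)·0.122417 = 33.5663 °C.

33.57 °C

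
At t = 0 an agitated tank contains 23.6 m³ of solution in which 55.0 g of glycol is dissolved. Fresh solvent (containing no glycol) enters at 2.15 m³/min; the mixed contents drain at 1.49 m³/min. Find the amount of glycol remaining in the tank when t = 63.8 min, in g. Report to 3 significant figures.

5.45 g

Let m(t) be the amount of glycol. Volume: V(t) = V₀ + (Q_in − Q_out) t = 23.6 + 0.66000 t; V(63.8) = 65.708 m³.
Species balance (pure solvent in): dm/dt = −Q_out · m/V(t).
dm/m = −Q_out dt/(V₀ + 0.66000 t); integrating gives ln(m/m₀) = −(Q_out/(Q_in−Q_out)) ln(V/V₀).
m = m₀ (V₀/V)^(Q_out/(Q_in−Q_out)) = 55.0 × (23.6/65.708)^(2.2576) = 5.4501 g.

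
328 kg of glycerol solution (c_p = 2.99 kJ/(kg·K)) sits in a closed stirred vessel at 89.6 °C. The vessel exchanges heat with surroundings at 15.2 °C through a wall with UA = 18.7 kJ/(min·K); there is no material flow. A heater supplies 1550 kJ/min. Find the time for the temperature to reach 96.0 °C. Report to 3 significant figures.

73.6 min

Energy balance: M c_p dT/dt = −UA(T − T_amb) + Q̇.
τ = M c_p/UA = 52.445 min; T_ss = T_amb + Q̇/UA = 15.2 + 1550/18.7 = 98.088 °C.
T(t) = T_ss + (T₀ − T_ss)e^(−t/τ); set T = 96.0:
t = −τ ln[(T − T_ss)/(T₀ − T_ss)] = −52.445 · ln(0.24597) = 73.557 min.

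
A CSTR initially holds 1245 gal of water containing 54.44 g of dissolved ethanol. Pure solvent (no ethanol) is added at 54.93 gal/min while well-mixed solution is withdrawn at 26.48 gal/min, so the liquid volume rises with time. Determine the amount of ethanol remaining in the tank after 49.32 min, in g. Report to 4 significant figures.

26.97 g

Let m(t) be the amount of ethanol. Volume: V(t) = V₀ + (Q_in − Q_out) t = 1245 + 28.4500 t; V(49.32) = 2648.15 gal.
Species balance (pure solvent in): dm/dt = −Q_out · m/V(t).
Separate: dm/m = −Q_out dt/V(t) ⇒ ln(m/m₀) = −(Q_out/(Q_in−Q_out)) ln(V/V₀).
m = m₀ (V₀/V)^(Q_out/(Q_in−Q_out)) = 54.44 × (1245/2648.15)^(0.930756) = 26.9675 g.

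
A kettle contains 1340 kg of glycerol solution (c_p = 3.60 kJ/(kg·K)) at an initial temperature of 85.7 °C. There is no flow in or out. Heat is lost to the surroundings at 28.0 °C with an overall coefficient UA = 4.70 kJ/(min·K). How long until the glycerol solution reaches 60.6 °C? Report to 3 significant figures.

586 min

Lumped-capacitance energy balance: M c_p dT/dt = UA(T_amb − T).
τ = M c_p/UA = 1026.4 min; T_ss = T_amb = 28.000 °C.
T(t) = T_ss + (T₀ − T_ss)e^(−t/τ); set T = 60.6:
t = −τ ln[(T − T_ss)/(T₀ − T_ss)] = −1026.4 · ln(0.56499) = 586.01 min.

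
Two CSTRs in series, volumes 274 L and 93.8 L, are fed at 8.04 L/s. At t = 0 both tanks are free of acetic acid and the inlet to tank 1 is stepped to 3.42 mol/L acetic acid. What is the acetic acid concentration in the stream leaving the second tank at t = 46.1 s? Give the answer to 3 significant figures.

Species balance on tank i: dCᵢ/dt = (Cᵢ₋₁ − Cᵢ)/τᵢ with τᵢ = Vᵢ/Q.
τ₁ = 274/8.04 = 34.080 s; τ₂ = 93.8/8.04 = 11.667 s.
Tank 1: C₁ = C_in(1 − e^(−t/τ₁)). Tank 2 (τ₁ ≠ τ₂): C₂ = C_in[1 − (τ₁ e^(−t/τ₁) − τ₂ e^(−t/τ₂))/(τ₁ − τ₂)].
At t = 46.1: e^(−t/τ₁) = 0.25854, e^(−t/τ₂) = 0.019227.
C₂ = 3.42·[1 − (34.080·0.25854 − 11.667·0.019227)/(22.413)] = 3.42·0.61689 = 2.1098 mol/L.

2.11 mol/L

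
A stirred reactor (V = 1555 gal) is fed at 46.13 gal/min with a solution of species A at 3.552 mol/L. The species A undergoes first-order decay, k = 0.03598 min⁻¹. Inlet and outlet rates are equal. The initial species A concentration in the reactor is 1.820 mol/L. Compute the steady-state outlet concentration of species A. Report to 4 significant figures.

1.605 mol/L

Accumulation = in − out − consumed: V dC/dt = Q C_in − Q C − k V C.
Steady state (dC/dt = 0): C_ss = Q C_in/(Q + kV) = C_in/(1 + kV/Q).
C_ss = 46.13·3.552/(46.13 + 0.03598·1555) = 163.854/102.079 = 1.60517 mol/L.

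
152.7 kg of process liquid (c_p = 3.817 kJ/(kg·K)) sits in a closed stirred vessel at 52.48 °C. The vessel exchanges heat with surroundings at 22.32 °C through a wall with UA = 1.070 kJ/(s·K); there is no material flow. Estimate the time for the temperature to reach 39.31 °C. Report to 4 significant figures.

312.6 s

Lumped-capacitance energy balance: M c_p dT/dt = UA(T_amb − T).
τ = M c_p/UA = 544.725 s; T_ss = T_amb = 22.3200 °C.
T(t) = T_ss + (T₀ − T_ss)e^(−t/τ); set T = 39.31:
t = −τ ln[(T − T_ss)/(T₀ − T_ss)] = −544.725 · ln(0.563329) = 312.613 s.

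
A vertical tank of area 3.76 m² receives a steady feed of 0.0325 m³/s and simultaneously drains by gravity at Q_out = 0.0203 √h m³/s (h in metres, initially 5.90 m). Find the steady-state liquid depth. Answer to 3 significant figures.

Level balance: A dh/dt = 0.0325 − 0.0203 √h. Setting dh/dt = 0:
Q_in = 0.0203 √h_ss ⇒ √h_ss = 0.0325/0.0203 = 1.6010.
h_ss = 1.6010² = 2.5632 m. (Since h₀ = 5.90 m > h_ss, the level will fall toward this value.)

2.56 m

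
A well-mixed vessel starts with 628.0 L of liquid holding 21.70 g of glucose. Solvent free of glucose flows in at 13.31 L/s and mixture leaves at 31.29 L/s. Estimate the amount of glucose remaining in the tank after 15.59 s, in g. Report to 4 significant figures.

7.756 g

Let m(t) be the amount of glucose. Volume: V(t) = V₀ + (Q_in − Q_out) t = 628.0 − 17.9800 t; V(15.59) = 347.692 L.
Solute balance: dm/dt = 0 − Q_out C = −Q_out m/V(t).
Separate: dm/m = −Q_out dt/V(t) ⇒ ln(m/m₀) = −(Q_out/(Q_in−Q_out)) ln(V/V₀).
m = m₀ (V₀/V)^(Q_out/(Q_in−Q_out)) = 21.70 × (628.0/347.692)^(-1.74027) = 7.75568 g.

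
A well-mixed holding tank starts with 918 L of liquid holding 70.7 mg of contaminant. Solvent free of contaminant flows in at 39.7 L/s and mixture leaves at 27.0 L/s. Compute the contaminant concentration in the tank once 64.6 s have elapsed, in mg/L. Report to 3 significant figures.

0.0105 mg/L

Total volume: dV/dt = Q_in − Q_out = 12.700 L/s, so V(t) = 918 + 12.700 t and V(64.6) = 1738.4 L.
Solute balance: dm/dt = 0 − Q_out C = −Q_out m/V(t).
dm/m = −Q_out dt/(V₀ + 12.700 t); integrating gives ln(m/m₀) = −(Q_out/(Q_in−Q_out)) ln(V/V₀).
m = m₀ (V₀/V)^(Q_out/(Q_in−Q_out)) = 70.7 × (918/1738.4)^(2.1260) = 18.191 mg.
C = m/V = 18.191/1738.4 = 0.010464 mg/L.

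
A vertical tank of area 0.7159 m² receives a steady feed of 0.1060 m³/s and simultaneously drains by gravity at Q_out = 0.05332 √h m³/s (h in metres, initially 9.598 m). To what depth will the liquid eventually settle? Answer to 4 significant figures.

3.952 m

Level balance: A dh/dt = 0.1060 − 0.05332 √h. Setting dh/dt = 0:
Q_in = 0.05332 √h_ss ⇒ √h_ss = 0.1060/0.05332 = 1.98800.
h_ss = 1.98800² = 3.95213 m. (Since h₀ = 9.598 m > h_ss, the level will fall toward this value.)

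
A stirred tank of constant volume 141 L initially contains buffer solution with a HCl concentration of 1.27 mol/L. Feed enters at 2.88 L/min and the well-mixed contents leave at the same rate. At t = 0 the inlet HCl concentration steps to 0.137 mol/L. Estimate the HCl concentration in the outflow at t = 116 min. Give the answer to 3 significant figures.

Species balance on the tank: V dC/dt = Q(C_in − C).
So dC/dt = (C_in − C)/τ with τ = V/Q = 141/2.88 = 48.958 min.
This is linear first-order; C(t) = C_in + (C₀ − C_in) e^(−t/τ).
C(116) = 0.137 + (1.27 − 0.137)·e^(−116/48.958) = 0.137 + (1.1330)·0.093540 = 0.24298 mol/L.

0.243 mol/L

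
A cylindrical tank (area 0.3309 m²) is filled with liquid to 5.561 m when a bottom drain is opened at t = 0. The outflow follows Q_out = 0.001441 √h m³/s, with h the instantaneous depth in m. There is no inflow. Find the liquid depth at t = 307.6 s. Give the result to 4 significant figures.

2.851 m

Unsteady balance on liquid volume: A dh/dt = −0.001441 √h.
Separate and integrate: 2(√h − √h₀) = −(0.001441/A) t.
√h = √5.561 − 0.001441·307.6/(2·0.3309) = 2.35818 − 0.669767 = 1.68841.
h = 1.68841² = 2.85073 m.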